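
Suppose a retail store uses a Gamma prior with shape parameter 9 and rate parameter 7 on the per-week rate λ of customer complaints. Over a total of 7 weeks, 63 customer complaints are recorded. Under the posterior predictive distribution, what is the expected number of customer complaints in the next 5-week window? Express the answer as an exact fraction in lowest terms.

180/7

Total count 63 over total exposure 7 weeks.
By Gamma–Poisson conjugacy, the posterior is Gamma(α + Σx, β + Σt) = Gamma(9 + 63, 7 + 7) = Gamma(72, 14).
Predictive mean over a 5-week window = T·E[λ|data] = 5·72/14 = 180/7.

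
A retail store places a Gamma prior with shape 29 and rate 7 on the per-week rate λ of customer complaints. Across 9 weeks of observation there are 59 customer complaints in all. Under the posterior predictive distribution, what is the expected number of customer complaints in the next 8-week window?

Total count 59 over total exposure 9 weeks.
Gamma(α, β) with Poisson data over total exposure Σt gives posterior Gamma(α+Σx, β+Σt) = Gamma(88, 16).
Predictive mean over an 8-week window = T·E[λ|data] = 8·88/16 = 44.

44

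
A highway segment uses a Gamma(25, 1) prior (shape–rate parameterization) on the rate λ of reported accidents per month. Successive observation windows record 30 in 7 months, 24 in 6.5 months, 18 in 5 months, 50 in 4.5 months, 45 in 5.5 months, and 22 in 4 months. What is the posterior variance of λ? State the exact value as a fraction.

Total count: 30 + 24 + 18 + 50 + 45 + 22 = 189.
Total exposure: 7 + 6.5 + 5 + 4.5 + 5.5 + 4 = 32.5 months.
Conjugate update: add total count to the shape and total exposure to the rate, giving Gamma(214, 67/2).
Posterior variance = α'/β'² = 214/(4489/4) = 856/4489.

856/4489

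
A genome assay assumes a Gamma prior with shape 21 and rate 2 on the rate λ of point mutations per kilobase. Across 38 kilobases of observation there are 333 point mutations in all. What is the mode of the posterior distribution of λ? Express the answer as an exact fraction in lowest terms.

Total count 333 over total exposure 38 kilobases.
The Gamma prior is conjugate for the Poisson rate, so λ | data ~ Gamma(21+333, 2+38) = Gamma(354, 40).
Posterior mode = (α'−1)/β' = 353/40.

353/40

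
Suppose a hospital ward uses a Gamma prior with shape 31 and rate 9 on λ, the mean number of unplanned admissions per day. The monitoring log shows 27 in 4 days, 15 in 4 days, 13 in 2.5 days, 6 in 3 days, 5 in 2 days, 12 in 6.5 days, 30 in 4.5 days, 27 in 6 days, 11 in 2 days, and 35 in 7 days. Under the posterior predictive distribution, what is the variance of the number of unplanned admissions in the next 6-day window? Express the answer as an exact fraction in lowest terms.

Total count: 27 + 15 + 13 + 6 + 5 + 12 + 30 + 27 + 11 + 35 = 181.
Total exposure: 4 + 4 + 2.5 + 3 + 2 + 6.5 + 4.5 + 6 + 2 + 7 = 41.5 days.
Posterior: α' = 31 + 181 = 212, β' = 9 + 41.5 = 101/2.
The posterior predictive for a window of length T is Negative Binomial with variance T·α'·(β'+T)/β'² = 6·212·(113/2)/(10201/4) = 287472/10201.

287472/10201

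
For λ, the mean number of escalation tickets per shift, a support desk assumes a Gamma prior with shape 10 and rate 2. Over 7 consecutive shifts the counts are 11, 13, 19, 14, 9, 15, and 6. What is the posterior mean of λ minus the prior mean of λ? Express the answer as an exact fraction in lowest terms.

Total count: 11 + 13 + 19 + 14 + 9 + 15 + 6 = 87.
Total exposure: 7 shifts.
The Gamma prior is conjugate for the Poisson rate, so λ | data ~ Gamma(10+87, 2+7) = Gamma(97, 9).
Posterior mean = 97/9 = 97/9; prior mean = 10/2 = 5. Difference = 97/9 − 5 = 52/9.

52/9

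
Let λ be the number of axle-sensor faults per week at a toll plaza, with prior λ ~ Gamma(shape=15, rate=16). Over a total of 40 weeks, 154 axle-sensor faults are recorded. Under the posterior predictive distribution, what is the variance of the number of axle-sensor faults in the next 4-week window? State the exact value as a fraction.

Total count 154 over total exposure 40 weeks.
The Gamma prior is conjugate for the Poisson rate, so λ | data ~ Gamma(15+154, 16+40) = Gamma(169, 56).
The posterior predictive for a window of length T is Negative Binomial with variance T·α'·(β'+T)/β'² = 4·169·60/3136 = 2535/196.

2535/196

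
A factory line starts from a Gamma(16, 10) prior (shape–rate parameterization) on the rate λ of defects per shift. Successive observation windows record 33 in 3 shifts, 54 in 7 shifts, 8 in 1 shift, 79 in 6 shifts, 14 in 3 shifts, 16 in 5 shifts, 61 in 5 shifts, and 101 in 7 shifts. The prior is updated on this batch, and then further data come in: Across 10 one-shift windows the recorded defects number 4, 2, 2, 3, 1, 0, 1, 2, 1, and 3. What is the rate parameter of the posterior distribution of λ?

Total count: 33 + 54 + 8 + 79 + 14 + 16 + 61 + 101 = 366.
Total exposure: 3 + 7 + 1 + 6 + 3 + 5 + 5 + 7 = 37 shifts.
After the first batch: Gamma(16 + 366, 10 + 37) = Gamma(382, 47).
Total count: 4 + 2 + 2 + 3 + 1 + 0 + 1 + 2 + 1 + 3 = 19.
Total exposure: 10 shifts.
After the second batch: Gamma(382 + 19, 47 + 10) = Gamma(401, 57).

57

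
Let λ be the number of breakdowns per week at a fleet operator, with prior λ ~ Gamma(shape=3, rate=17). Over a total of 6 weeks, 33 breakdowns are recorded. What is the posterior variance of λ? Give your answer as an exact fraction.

36/529

Total count 33 over total exposure 6 weeks.
By Gamma–Poisson conjugacy, the posterior is Gamma(α + Σx, β + Σt) = Gamma(3 + 33, 17 + 6) = Gamma(36, 23).
Posterior variance = α'/β'² = 36/529.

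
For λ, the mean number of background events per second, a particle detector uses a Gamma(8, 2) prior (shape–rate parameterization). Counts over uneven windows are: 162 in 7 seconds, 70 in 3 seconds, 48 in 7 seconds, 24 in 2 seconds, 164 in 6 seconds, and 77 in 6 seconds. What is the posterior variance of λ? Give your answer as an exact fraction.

553/1089

Total count: 162 + 70 + 48 + 24 + 164 + 77 = 545.
Total exposure: 7 + 3 + 7 + 2 + 6 + 6 = 31 seconds.
Posterior: α' = 8 + 545 = 553, β' = 2 + 31 = 33.
Posterior variance = α'/β'² = 553/1089.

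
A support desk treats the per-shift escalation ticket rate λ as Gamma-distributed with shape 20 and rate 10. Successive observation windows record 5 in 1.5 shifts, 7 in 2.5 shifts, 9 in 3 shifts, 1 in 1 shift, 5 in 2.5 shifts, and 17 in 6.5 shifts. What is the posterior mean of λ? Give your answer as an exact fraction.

Total count: 5 + 7 + 9 + 1 + 5 + 17 = 44.
Total exposure: 1.5 + 2.5 + 3 + 1 + 2.5 + 6.5 = 17 shifts.
The Gamma prior is conjugate for the Poisson rate, so λ | data ~ Gamma(20+44, 10+17) = Gamma(64, 27).
Posterior mean = α'/β' = 64/27.

64/27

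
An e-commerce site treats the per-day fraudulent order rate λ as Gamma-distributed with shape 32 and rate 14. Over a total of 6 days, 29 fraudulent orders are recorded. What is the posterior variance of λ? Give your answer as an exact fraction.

61/400

Total count 29 over total exposure 6 days.
The Gamma prior is conjugate for the Poisson rate, so λ | data ~ Gamma(32+29, 14+6) = Gamma(61, 20).
Posterior variance = α'/β'² = 61/400.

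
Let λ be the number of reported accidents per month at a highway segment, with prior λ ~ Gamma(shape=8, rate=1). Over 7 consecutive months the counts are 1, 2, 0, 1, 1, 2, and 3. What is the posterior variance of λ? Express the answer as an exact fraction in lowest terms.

Total count: 1 + 2 + 0 + 1 + 1 + 2 + 3 = 10.
Total exposure: 7 months.
The Gamma prior is conjugate for the Poisson rate, so λ | data ~ Gamma(8+10, 1+7) = Gamma(18, 8).
Posterior variance = α'/β'² = 18/64 = 9/32.

9/32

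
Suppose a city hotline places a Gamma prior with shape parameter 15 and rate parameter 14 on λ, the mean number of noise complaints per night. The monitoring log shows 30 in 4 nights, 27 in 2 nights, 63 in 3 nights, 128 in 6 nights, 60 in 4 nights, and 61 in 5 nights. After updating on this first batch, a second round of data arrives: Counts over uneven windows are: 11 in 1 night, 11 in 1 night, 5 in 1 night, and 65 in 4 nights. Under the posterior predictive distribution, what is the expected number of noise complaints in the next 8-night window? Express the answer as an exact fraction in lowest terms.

3808/45

Total count: 30 + 27 + 63 + 128 + 60 + 61 = 369.
Total exposure: 4 + 2 + 3 + 6 + 4 + 5 = 24 nights.
After the first batch: Gamma(15 + 369, 14 + 24) = Gamma(384, 38).
Total count: 11 + 11 + 5 + 65 = 92.
Total exposure: 1 + 1 + 1 + 4 = 7 nights.
After the second batch: Gamma(384 + 92, 38 + 7) = Gamma(476, 45).
Predictive mean over an 8-night window = T·E[λ|data] = 8·476/45 = 3808/45.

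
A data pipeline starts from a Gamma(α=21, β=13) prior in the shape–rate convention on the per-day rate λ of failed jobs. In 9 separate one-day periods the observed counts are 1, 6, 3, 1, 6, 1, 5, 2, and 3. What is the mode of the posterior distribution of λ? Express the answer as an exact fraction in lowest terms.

Total count: 1 + 6 + 3 + 1 + 6 + 1 + 5 + 2 + 3 = 28.
Total exposure: 9 days.
Posterior: α' = 21 + 28 = 49, β' = 13 + 9 = 22.
Posterior mode = (α'−1)/β' = 48/22 = 24/11.

24/11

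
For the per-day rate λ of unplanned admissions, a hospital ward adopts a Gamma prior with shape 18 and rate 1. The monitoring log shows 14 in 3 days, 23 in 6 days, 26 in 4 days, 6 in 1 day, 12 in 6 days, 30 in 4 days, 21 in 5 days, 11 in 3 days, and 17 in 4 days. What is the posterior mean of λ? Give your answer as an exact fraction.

178/37

Total count: 14 + 23 + 26 + 6 + 12 + 30 + 21 + 11 + 17 = 160.
Total exposure: 3 + 6 + 4 + 1 + 6 + 4 + 5 + 3 + 4 = 36 days.
The Gamma prior is conjugate for the Poisson rate, so λ | data ~ Gamma(18+160, 1+36) = Gamma(178, 37).
Posterior mean = α'/β' = 178/37.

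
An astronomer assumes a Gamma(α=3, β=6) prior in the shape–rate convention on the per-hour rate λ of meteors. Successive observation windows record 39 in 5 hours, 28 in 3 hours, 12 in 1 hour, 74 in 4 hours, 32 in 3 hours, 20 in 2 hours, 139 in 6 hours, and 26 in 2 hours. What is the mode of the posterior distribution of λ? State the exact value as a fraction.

93/8

Total count: 39 + 28 + 12 + 74 + 32 + 20 + 139 + 26 = 370.
Total exposure: 5 + 3 + 1 + 4 + 3 + 2 + 6 + 2 = 26 hours.
By Gamma–Poisson conjugacy, the posterior is Gamma(α + Σx, β + Σt) = Gamma(3 + 370, 6 + 26) = Gamma(373, 32).
Posterior mode = (α'−1)/β' = 372/32 = 93/8.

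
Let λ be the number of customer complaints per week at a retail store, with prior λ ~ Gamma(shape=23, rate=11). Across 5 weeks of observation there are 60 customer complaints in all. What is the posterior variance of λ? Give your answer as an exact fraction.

Total count 60 over total exposure 5 weeks.
By Gamma–Poisson conjugacy, the posterior is Gamma(α + Σx, β + Σt) = Gamma(23 + 60, 11 + 5) = Gamma(83, 16).
Posterior variance = α'/β'² = 83/256.

83/256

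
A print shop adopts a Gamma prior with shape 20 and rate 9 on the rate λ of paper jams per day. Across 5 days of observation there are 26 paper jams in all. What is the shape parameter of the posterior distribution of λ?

Total count 26 over total exposure 5 days.
Posterior: α' = 20 + 26 = 46, β' = 9 + 5 = 14.

46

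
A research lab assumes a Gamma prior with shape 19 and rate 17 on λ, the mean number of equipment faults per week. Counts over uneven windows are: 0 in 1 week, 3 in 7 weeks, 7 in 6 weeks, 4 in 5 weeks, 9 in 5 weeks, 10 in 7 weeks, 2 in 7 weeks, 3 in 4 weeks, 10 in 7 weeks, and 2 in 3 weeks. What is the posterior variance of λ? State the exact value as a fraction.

Total count: 0 + 3 + 7 + 4 + 9 + 10 + 2 + 3 + 10 + 2 = 50.
Total exposure: 1 + 7 + 6 + 5 + 5 + 7 + 7 + 4 + 7 + 3 = 52 weeks.
By Gamma–Poisson conjugacy, the posterior is Gamma(α + Σx, β + Σt) = Gamma(19 + 50, 17 + 52) = Gamma(69, 69).
Posterior variance = α'/β'² = 69/4761 = 1/69.

1/69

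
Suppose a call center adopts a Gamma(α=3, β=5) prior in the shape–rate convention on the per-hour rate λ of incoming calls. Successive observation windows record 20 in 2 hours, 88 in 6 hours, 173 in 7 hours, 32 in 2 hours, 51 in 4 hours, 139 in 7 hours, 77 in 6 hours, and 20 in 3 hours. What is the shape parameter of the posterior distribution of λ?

603

Total count: 20 + 88 + 173 + 32 + 51 + 139 + 77 + 20 = 600.
Total exposure: 2 + 6 + 7 + 2 + 4 + 7 + 6 + 3 = 37 hours.
Conjugate update: add total count to the shape and total exposure to the rate, giving Gamma(603, 42).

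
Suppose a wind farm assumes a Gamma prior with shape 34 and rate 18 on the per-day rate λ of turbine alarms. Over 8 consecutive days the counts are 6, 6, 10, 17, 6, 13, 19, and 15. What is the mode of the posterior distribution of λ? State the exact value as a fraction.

Total count: 6 + 6 + 10 + 17 + 6 + 13 + 19 + 15 = 92.
Total exposure: 8 days.
Posterior: α' = 34 + 92 = 126, β' = 18 + 8 = 26.
Posterior mode = (α'−1)/β' = 125/26.

125/26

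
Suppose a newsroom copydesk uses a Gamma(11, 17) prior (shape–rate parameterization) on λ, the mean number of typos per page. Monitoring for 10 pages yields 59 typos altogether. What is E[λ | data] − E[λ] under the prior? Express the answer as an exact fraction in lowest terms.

893/459

Total count 59 over total exposure 10 pages.
Conjugate update: add total count to the shape and total exposure to the rate, giving Gamma(70, 27).
Posterior mean = 70/27 = 70/27; prior mean = 11/17 = 11/17. Difference = 70/27 − 11/17 = 893/459.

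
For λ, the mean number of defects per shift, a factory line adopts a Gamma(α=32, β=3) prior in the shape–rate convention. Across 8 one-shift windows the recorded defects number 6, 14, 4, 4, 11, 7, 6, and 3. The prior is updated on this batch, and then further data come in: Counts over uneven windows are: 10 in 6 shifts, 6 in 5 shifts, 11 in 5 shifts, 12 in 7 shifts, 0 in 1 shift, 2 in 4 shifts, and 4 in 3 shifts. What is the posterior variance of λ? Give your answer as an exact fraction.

11/147

Total count: 6 + 14 + 4 + 4 + 11 + 7 + 6 + 3 = 55.
Total exposure: 8 shifts.
After the first batch: Gamma(32 + 55, 3 + 8) = Gamma(87, 11).
Total count: 10 + 6 + 11 + 12 + 0 + 2 + 4 = 45.
Total exposure: 6 + 5 + 5 + 7 + 1 + 4 + 3 = 31 shifts.
After the second batch: Gamma(87 + 45, 11 + 31) = Gamma(132, 42).
Posterior variance = α'/β'² = 132/1764 = 11/147.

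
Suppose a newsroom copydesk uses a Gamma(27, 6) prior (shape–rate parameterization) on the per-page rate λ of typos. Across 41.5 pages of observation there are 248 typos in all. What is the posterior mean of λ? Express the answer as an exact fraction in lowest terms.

Total count 248 over total exposure 41.5 pages.
Conjugate update: add total count to the shape and total exposure to the rate, giving Gamma(275, 95/2).
Posterior mean = α'/β' = 275/(95/2) = 110/19.

110/19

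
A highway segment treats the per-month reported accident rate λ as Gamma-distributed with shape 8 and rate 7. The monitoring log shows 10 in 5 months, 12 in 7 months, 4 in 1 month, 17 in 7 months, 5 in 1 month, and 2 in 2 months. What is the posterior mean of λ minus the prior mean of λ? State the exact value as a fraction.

83/105

Total count: 10 + 12 + 4 + 17 + 5 + 2 = 50.
Total exposure: 5 + 7 + 1 + 7 + 1 + 2 = 23 months.
Conjugate update: add total count to the shape and total exposure to the rate, giving Gamma(58, 30).
Posterior mean = 58/30 = 29/15; prior mean = 8/7 = 8/7. Difference = 29/15 − 8/7 = 83/105.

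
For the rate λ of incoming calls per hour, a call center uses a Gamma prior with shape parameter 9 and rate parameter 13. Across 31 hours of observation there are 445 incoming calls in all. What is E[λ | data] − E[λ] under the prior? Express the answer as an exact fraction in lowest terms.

Total count 445 over total exposure 31 hours.
By Gamma–Poisson conjugacy, the posterior is Gamma(α + Σx, β + Σt) = Gamma(9 + 445, 13 + 31) = Gamma(454, 44).
Posterior mean = 454/44 = 227/22; prior mean = 9/13 = 9/13. Difference = 227/22 − 9/13 = 2753/286.

2753/286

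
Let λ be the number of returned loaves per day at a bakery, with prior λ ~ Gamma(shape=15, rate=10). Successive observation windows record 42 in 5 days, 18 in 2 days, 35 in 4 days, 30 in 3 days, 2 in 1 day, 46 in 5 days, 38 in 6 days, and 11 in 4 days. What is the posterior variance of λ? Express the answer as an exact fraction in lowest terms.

237/1600

Total count: 42 + 18 + 35 + 30 + 2 + 46 + 38 + 11 = 222.
Total exposure: 5 + 2 + 4 + 3 + 1 + 5 + 6 + 4 = 30 days.
Posterior: α' = 15 + 222 = 237, β' = 10 + 30 = 40.
Posterior variance = α'/β'² = 237/1600.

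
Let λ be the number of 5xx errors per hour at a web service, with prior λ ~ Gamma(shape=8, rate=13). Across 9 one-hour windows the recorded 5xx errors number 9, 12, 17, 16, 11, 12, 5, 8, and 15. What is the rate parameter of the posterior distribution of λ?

22

Total count: 9 + 12 + 17 + 16 + 11 + 12 + 5 + 8 + 15 = 105.
Total exposure: 9 hours.
By Gamma–Poisson conjugacy, the posterior is Gamma(α + Σx, β + Σt) = Gamma(8 + 105, 13 + 9) = Gamma(113, 22).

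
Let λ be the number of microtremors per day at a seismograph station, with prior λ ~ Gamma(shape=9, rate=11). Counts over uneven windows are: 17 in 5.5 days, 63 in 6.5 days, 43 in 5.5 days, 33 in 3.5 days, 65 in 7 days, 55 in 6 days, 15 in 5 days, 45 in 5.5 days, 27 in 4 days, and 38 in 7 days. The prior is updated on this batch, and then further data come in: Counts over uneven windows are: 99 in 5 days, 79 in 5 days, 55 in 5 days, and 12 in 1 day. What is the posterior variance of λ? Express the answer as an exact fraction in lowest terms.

Total count: 17 + 63 + 43 + 33 + 65 + 55 + 15 + 45 + 27 + 38 = 401.
Total exposure: 5.5 + 6.5 + 5.5 + 3.5 + 7 + 6 + 5 + 5.5 + 4 + 7 = 55.5 days.
After the first batch: Gamma(9 + 401, 11 + 55.5) = Gamma(410, 133/2).
Total count: 99 + 79 + 55 + 12 = 245.
Total exposure: 5 + 5 + 5 + 1 = 16 days.
After the second batch: Gamma(410 + 245, 133/2 + 16) = Gamma(655, 165/2).
Posterior variance = α'/β'² = 655/(27225/4) = 524/5445.

524/5445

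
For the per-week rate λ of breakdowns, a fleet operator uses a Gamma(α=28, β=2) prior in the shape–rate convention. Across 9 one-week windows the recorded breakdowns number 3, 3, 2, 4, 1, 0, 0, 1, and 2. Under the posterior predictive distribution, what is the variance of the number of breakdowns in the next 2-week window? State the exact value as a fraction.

Total count: 3 + 3 + 2 + 4 + 1 + 0 + 0 + 1 + 2 = 16.
Total exposure: 9 weeks.
Posterior: α' = 28 + 16 = 44, β' = 2 + 9 = 11.
The posterior predictive for a window of length T is Negative Binomial with variance T·α'·(β'+T)/β'² = 2·44·13/121 = 104/11.

104/11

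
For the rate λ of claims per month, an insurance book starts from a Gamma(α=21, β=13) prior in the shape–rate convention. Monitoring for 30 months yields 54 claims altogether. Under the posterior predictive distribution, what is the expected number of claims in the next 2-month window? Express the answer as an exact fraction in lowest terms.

Total count 54 over total exposure 30 months.
Conjugate update: add total count to the shape and total exposure to the rate, giving Gamma(75, 43).
Predictive mean over a 2-month window = T·E[λ|data] = 2·75/43 = 150/43.

150/43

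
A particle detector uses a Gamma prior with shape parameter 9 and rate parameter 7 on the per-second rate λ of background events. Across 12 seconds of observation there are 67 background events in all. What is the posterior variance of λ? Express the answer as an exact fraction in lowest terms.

4/19

Total count 67 over total exposure 12 seconds.
Conjugate update: add total count to the shape and total exposure to the rate, giving Gamma(76, 19).
Posterior variance = α'/β'² = 76/361 = 4/19.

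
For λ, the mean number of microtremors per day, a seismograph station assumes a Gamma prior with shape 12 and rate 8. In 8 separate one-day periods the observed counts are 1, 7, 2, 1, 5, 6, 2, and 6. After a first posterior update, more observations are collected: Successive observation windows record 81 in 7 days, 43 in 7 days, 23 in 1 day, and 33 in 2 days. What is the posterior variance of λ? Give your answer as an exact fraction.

Total count: 1 + 7 + 2 + 1 + 5 + 6 + 2 + 6 = 30.
Total exposure: 8 days.
After the first batch: Gamma(12 + 30, 8 + 8) = Gamma(42, 16).
Total count: 81 + 43 + 23 + 33 = 180.
Total exposure: 7 + 7 + 1 + 2 = 17 days.
After the second batch: Gamma(42 + 180, 16 + 17) = Gamma(222, 33).
Posterior variance = α'/β'² = 222/1089 = 74/363.

74/363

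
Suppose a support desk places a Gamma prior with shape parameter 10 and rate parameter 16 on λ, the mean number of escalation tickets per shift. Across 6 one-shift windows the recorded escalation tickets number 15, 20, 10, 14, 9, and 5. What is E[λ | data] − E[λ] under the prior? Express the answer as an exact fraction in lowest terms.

Total count: 15 + 20 + 10 + 14 + 9 + 5 = 73.
Total exposure: 6 shifts.
The Gamma prior is conjugate for the Poisson rate, so λ | data ~ Gamma(10+73, 16+6) = Gamma(83, 22).
Posterior mean = 83/22 = 83/22; prior mean = 10/16 = 5/8. Difference = 83/22 − 5/8 = 277/88.

277/88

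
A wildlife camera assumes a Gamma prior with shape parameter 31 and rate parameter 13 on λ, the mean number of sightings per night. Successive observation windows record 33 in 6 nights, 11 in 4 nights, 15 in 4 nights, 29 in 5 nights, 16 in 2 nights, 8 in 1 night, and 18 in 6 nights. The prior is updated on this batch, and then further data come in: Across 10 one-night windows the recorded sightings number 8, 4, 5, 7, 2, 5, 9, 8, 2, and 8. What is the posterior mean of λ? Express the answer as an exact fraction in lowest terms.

73/17

Total count: 33 + 11 + 15 + 29 + 16 + 8 + 18 = 130.
Total exposure: 6 + 4 + 4 + 5 + 2 + 1 + 6 = 28 nights.
After the first batch: Gamma(31 + 130, 13 + 28) = Gamma(161, 41).
Total count: 8 + 4 + 5 + 7 + 2 + 5 + 9 + 8 + 2 + 8 = 58.
Total exposure: 10 nights.
After the second batch: Gamma(161 + 58, 41 + 10) = Gamma(219, 51).
Posterior mean = α'/β' = 219/51 = 73/17.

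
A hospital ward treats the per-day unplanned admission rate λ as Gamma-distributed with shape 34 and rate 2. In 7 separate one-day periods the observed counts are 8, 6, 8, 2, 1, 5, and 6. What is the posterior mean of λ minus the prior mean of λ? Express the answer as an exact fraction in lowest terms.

-83/9

Total count: 8 + 6 + 8 + 2 + 1 + 5 + 6 = 36.
Total exposure: 7 days.
Conjugate update: add total count to the shape and total exposure to the rate, giving Gamma(70, 9).
Posterior mean = 70/9 = 70/9; prior mean = 34/2 = 17. Difference = 70/9 − 17 = -83/9.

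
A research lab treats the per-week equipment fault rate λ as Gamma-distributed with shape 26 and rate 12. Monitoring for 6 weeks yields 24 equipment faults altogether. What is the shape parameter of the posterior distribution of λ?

Total count 24 over total exposure 6 weeks.
The Gamma prior is conjugate for the Poisson rate, so λ | data ~ Gamma(26+24, 12+6) = Gamma(50, 18).

50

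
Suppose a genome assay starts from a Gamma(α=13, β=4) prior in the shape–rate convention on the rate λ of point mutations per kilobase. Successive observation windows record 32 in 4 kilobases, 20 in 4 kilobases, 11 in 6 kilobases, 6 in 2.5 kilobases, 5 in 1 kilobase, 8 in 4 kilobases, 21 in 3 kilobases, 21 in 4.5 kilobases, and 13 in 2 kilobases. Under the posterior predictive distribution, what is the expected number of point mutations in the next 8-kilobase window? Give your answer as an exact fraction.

Total count: 32 + 20 + 11 + 6 + 5 + 8 + 21 + 21 + 13 = 137.
Total exposure: 4 + 4 + 6 + 2.5 + 1 + 4 + 3 + 4.5 + 2 = 31 kilobases.
Conjugate update: add total count to the shape and total exposure to the rate, giving Gamma(150, 35).
Predictive mean over an 8-kilobase window = T·E[λ|data] = 8·150/35 = 240/7.

240/7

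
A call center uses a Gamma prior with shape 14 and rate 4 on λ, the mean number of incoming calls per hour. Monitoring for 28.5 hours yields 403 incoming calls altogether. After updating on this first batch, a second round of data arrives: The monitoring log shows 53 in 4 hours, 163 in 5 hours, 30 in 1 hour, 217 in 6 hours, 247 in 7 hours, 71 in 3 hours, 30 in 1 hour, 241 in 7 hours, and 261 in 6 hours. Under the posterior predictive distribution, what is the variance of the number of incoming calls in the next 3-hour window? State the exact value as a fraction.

313476/4205

Total count 403 over total exposure 28.5 hours.
After the first batch: Gamma(14 + 403, 4 + 28.5) = Gamma(417, 65/2).
Total count: 53 + 163 + 30 + 217 + 247 + 71 + 30 + 241 + 261 = 1313.
Total exposure: 4 + 5 + 1 + 6 + 7 + 3 + 1 + 7 + 6 = 40 hours.
After the second batch: Gamma(417 + 1313, 65/2 + 40) = Gamma(1730, 145/2).
The posterior predictive for a window of length T is Negative Binomial with variance T·α'·(β'+T)/β'² = 3·1730·(151/2)/(21025/4) = 313476/4205.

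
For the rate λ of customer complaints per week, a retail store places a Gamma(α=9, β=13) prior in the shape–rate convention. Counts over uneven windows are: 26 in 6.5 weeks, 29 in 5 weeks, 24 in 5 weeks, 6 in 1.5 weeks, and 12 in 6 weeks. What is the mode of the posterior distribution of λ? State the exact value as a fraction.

105/37

Total count: 26 + 29 + 24 + 6 + 12 = 97.
Total exposure: 6.5 + 5 + 5 + 1.5 + 6 = 24 weeks.
The Gamma prior is conjugate for the Poisson rate, so λ | data ~ Gamma(9+97, 13+24) = Gamma(106, 37).
Posterior mode = (α'−1)/β' = 105/37.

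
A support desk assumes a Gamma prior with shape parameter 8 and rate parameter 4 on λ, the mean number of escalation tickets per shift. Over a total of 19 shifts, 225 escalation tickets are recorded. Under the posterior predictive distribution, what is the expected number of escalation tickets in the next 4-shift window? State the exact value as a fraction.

932/23

Total count 225 over total exposure 19 shifts.
Posterior: α' = 8 + 225 = 233, β' = 4 + 19 = 23.
Predictive mean over a 4-shift window = T·E[λ|data] = 4·233/23 = 932/23.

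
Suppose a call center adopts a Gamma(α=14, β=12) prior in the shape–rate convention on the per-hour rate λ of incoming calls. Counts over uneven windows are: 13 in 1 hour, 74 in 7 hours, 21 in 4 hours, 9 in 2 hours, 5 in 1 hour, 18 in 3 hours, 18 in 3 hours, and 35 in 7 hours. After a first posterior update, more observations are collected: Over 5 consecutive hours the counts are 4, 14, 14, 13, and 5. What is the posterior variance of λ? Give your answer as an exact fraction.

Total count: 13 + 74 + 21 + 9 + 5 + 18 + 18 + 35 = 193.
Total exposure: 1 + 7 + 4 + 2 + 1 + 3 + 3 + 7 = 28 hours.
After the first batch: Gamma(14 + 193, 12 + 28) = Gamma(207, 40).
Total count: 4 + 14 + 14 + 13 + 5 = 50.
Total exposure: 5 hours.
After the second batch: Gamma(207 + 50, 40 + 5) = Gamma(257, 45).
Posterior variance = α'/β'² = 257/2025.

257/2025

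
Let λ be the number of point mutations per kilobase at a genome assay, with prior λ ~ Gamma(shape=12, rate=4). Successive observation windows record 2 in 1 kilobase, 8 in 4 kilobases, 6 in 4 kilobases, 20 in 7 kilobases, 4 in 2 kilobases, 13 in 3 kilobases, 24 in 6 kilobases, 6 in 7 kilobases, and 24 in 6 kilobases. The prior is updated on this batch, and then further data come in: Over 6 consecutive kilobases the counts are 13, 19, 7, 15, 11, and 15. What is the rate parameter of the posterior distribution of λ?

Total count: 2 + 8 + 6 + 20 + 4 + 13 + 24 + 6 + 24 = 107.
Total exposure: 1 + 4 + 4 + 7 + 2 + 3 + 6 + 7 + 6 = 40 kilobases.
After the first batch: Gamma(12 + 107, 4 + 40) = Gamma(119, 44).
Total count: 13 + 19 + 7 + 15 + 11 + 15 = 80.
Total exposure: 6 kilobases.
After the second batch: Gamma(119 + 80, 44 + 6) = Gamma(199, 50).

50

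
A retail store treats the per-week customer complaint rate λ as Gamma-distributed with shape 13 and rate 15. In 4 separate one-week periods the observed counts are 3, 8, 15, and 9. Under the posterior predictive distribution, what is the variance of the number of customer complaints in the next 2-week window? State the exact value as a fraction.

2016/361

Total count: 3 + 8 + 15 + 9 = 35.
Total exposure: 4 weeks.
Conjugate update: add total count to the shape and total exposure to the rate, giving Gamma(48, 19).
The posterior predictive for a window of length T is Negative Binomial with variance T·α'·(β'+T)/β'² = 2·48·21/361 = 2016/361.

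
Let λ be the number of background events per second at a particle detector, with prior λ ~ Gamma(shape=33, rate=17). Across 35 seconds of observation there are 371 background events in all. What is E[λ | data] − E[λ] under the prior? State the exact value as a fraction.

1288/221

Total count 371 over total exposure 35 seconds.
Conjugate update: add total count to the shape and total exposure to the rate, giving Gamma(404, 52).
Posterior mean = 404/52 = 101/13; prior mean = 33/17 = 33/17. Difference = 101/13 − 33/17 = 1288/221.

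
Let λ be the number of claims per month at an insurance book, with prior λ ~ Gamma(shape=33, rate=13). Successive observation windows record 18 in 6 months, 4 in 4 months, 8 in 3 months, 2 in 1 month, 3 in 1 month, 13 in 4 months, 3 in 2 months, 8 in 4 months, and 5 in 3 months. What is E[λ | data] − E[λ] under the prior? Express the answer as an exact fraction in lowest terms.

Total count: 18 + 4 + 8 + 2 + 3 + 13 + 3 + 8 + 5 = 64.
Total exposure: 6 + 4 + 3 + 1 + 1 + 4 + 2 + 4 + 3 = 28 months.
Posterior: α' = 33 + 64 = 97, β' = 13 + 28 = 41.
Posterior mean = 97/41 = 97/41; prior mean = 33/13 = 33/13. Difference = 97/41 − 33/13 = -92/533.

-92/533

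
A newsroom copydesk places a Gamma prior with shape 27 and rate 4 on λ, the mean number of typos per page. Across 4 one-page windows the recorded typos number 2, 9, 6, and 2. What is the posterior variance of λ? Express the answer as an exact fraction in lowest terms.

23/32

Total count: 2 + 9 + 6 + 2 = 19.
Total exposure: 4 pages.
The Gamma prior is conjugate for the Poisson rate, so λ | data ~ Gamma(27+19, 4+4) = Gamma(46, 8).
Posterior variance = α'/β'² = 46/64 = 23/32.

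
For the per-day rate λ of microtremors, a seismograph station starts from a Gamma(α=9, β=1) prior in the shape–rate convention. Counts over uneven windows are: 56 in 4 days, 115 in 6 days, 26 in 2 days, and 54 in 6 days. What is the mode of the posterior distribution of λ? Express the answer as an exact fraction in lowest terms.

Total count: 56 + 115 + 26 + 54 = 251.
Total exposure: 4 + 6 + 2 + 6 = 18 days.
By Gamma–Poisson conjugacy, the posterior is Gamma(α + Σx, β + Σt) = Gamma(9 + 251, 1 + 18) = Gamma(260, 19).
Posterior mode = (α'−1)/β' = 259/19.

259/19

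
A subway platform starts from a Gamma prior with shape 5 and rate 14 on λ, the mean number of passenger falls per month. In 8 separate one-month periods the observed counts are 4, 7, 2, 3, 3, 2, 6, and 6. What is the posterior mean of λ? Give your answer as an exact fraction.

Total count: 4 + 7 + 2 + 3 + 3 + 2 + 6 + 6 = 33.
Total exposure: 8 months.
By Gamma–Poisson conjugacy, the posterior is Gamma(α + Σx, β + Σt) = Gamma(5 + 33, 14 + 8) = Gamma(38, 22).
Posterior mean = α'/β' = 38/22 = 19/11.

19/11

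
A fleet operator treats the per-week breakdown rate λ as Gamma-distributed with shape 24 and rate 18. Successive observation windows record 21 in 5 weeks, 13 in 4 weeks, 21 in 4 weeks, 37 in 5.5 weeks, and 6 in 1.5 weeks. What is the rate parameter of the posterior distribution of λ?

Total count: 21 + 13 + 21 + 37 + 6 = 98.
Total exposure: 5 + 4 + 4 + 5.5 + 1.5 = 20 weeks.
Gamma(α, β) with Poisson data over total exposure Σt gives posterior Gamma(α+Σx, β+Σt) = Gamma(122, 38).

38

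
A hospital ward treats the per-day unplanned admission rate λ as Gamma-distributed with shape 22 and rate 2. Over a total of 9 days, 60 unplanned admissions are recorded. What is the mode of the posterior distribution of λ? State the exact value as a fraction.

81/11

Total count 60 over total exposure 9 days.
Gamma(α, β) with Poisson data over total exposure Σt gives posterior Gamma(α+Σx, β+Σt) = Gamma(82, 11).
Posterior mode = (α'−1)/β' = 81/11.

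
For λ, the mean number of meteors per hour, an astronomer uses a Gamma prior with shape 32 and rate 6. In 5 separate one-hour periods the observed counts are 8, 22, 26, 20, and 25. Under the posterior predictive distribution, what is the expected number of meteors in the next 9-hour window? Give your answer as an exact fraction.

Total count: 8 + 22 + 26 + 20 + 25 = 101.
Total exposure: 5 hours.
Posterior: α' = 32 + 101 = 133, β' = 6 + 5 = 11.
Predictive mean over a 9-hour window = T·E[λ|data] = 9·133/11 = 1197/11.

1197/11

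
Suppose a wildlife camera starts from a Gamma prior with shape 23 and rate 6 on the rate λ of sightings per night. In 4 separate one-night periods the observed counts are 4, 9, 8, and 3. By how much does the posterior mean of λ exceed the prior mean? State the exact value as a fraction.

Total count: 4 + 9 + 8 + 3 = 24.
Total exposure: 4 nights.
The Gamma prior is conjugate for the Poisson rate, so λ | data ~ Gamma(23+24, 6+4) = Gamma(47, 10).
Posterior mean = 47/10 = 47/10; prior mean = 23/6 = 23/6. Difference = 47/10 − 23/6 = 13/15.

13/15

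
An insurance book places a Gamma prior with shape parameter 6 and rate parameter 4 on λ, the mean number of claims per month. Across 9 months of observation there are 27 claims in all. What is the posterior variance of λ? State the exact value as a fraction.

33/169

Total count 27 over total exposure 9 months.
Conjugate update: add total count to the shape and total exposure to the rate, giving Gamma(33, 13).
Posterior variance = α'/β'² = 33/169.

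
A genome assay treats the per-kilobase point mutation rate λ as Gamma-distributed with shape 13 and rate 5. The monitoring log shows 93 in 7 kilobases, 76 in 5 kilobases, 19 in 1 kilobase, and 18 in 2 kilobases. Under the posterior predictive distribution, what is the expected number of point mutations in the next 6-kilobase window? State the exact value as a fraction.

Total count: 93 + 76 + 19 + 18 = 206.
Total exposure: 7 + 5 + 1 + 2 = 15 kilobases.
Posterior: α' = 13 + 206 = 219, β' = 5 + 15 = 20.
Predictive mean over a 6-kilobase window = T·E[λ|data] = 6·219/20 = 657/10.

657/10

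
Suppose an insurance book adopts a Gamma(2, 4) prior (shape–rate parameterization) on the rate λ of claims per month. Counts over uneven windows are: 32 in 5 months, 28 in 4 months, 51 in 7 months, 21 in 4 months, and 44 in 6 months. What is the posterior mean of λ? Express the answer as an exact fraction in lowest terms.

Total count: 32 + 28 + 51 + 21 + 44 = 176.
Total exposure: 5 + 4 + 7 + 4 + 6 = 26 months.
Posterior: α' = 2 + 176 = 178, β' = 4 + 26 = 30.
Posterior mean = α'/β' = 178/30 = 89/15.

89/15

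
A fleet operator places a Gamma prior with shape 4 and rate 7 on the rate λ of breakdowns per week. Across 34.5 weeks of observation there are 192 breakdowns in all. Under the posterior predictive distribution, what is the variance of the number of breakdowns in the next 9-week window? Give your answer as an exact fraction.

356328/6889

Total count 192 over total exposure 34.5 weeks.
Conjugate update: add total count to the shape and total exposure to the rate, giving Gamma(196, 83/2).
The posterior predictive for a window of length T is Negative Binomial with variance T·α'·(β'+T)/β'² = 9·196·(101/2)/(6889/4) = 356328/6889.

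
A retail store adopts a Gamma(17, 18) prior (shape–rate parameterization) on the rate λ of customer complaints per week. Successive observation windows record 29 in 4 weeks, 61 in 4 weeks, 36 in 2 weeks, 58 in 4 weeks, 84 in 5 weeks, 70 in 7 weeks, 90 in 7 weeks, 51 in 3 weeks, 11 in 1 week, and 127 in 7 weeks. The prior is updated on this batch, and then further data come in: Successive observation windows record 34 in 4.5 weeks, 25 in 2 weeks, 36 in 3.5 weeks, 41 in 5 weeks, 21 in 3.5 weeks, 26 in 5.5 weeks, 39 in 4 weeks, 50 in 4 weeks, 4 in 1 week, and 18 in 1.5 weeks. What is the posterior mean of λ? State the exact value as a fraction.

Total count: 29 + 61 + 36 + 58 + 84 + 70 + 90 + 51 + 11 + 127 = 617.
Total exposure: 4 + 4 + 2 + 4 + 5 + 7 + 7 + 3 + 1 + 7 = 44 weeks.
After the first batch: Gamma(17 + 617, 18 + 44) = Gamma(634, 62).
Total count: 34 + 25 + 36 + 41 + 21 + 26 + 39 + 50 + 4 + 18 = 294.
Total exposure: 4.5 + 2 + 3.5 + 5 + 3.5 + 5.5 + 4 + 4 + 1 + 1.5 = 34.5 weeks.
After the second batch: Gamma(634 + 294, 62 + 34.5) = Gamma(928, 193/2).
Posterior mean = α'/β' = 928/(193/2) = 1856/193.

1856/193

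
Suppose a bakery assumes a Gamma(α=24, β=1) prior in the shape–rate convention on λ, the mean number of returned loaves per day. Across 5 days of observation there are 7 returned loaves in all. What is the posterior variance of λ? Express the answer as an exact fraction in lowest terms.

31/36

Total count 7 over total exposure 5 days.
Posterior: α' = 24 + 7 = 31, β' = 1 + 5 = 6.
Posterior variance = α'/β'² = 31/36.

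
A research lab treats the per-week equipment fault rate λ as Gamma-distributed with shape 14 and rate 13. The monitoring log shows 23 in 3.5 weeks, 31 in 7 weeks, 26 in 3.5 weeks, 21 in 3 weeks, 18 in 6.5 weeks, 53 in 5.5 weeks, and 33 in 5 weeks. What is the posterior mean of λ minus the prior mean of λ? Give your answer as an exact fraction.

Total count: 23 + 31 + 26 + 21 + 18 + 53 + 33 = 205.
Total exposure: 3.5 + 7 + 3.5 + 3 + 6.5 + 5.5 + 5 = 34 weeks.
The Gamma prior is conjugate for the Poisson rate, so λ | data ~ Gamma(14+205, 13+34) = Gamma(219, 47).
Posterior mean = 219/47 = 219/47; prior mean = 14/13 = 14/13. Difference = 219/47 − 14/13 = 2189/611.

2189/611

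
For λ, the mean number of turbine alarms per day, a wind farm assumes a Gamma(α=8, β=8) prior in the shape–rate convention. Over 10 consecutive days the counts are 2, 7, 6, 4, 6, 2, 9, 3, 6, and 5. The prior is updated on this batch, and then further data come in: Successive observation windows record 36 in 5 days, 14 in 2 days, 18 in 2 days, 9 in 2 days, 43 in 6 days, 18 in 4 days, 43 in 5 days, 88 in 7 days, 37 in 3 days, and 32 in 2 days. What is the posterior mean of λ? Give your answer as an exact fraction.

Total count: 2 + 7 + 6 + 4 + 6 + 2 + 9 + 3 + 6 + 5 = 50.
Total exposure: 10 days.
After the first batch: Gamma(8 + 50, 8 + 10) = Gamma(58, 18).
Total count: 36 + 14 + 18 + 9 + 43 + 18 + 43 + 88 + 37 + 32 = 338.
Total exposure: 5 + 2 + 2 + 2 + 6 + 4 + 5 + 7 + 3 + 2 = 38 days.
After the second batch: Gamma(58 + 338, 18 + 38) = Gamma(396, 56).
Posterior mean = α'/β' = 396/56 = 99/14.

99/14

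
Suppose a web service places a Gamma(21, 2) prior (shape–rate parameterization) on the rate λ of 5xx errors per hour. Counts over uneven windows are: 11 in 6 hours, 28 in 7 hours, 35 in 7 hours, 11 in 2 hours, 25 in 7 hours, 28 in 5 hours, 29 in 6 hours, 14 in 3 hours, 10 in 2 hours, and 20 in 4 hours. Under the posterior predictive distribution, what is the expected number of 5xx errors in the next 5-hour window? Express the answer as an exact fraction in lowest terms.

Total count: 11 + 28 + 35 + 11 + 25 + 28 + 29 + 14 + 10 + 20 = 211.
Total exposure: 6 + 7 + 7 + 2 + 7 + 5 + 6 + 3 + 2 + 4 = 49 hours.
Conjugate update: add total count to the shape and total exposure to the rate, giving Gamma(232, 51).
Predictive mean over a 5-hour window = T·E[λ|data] = 5·232/51 = 1160/51.

1160/51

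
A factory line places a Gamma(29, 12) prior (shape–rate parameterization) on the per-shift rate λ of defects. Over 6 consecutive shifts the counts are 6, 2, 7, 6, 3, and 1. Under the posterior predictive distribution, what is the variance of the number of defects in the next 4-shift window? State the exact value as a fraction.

44/3

Total count: 6 + 2 + 7 + 6 + 3 + 1 = 25.
Total exposure: 6 shifts.
By Gamma–Poisson conjugacy, the posterior is Gamma(α + Σx, β + Σt) = Gamma(29 + 25, 12 + 6) = Gamma(54, 18).
The posterior predictive for a window of length T is Negative Binomial with variance T·α'·(β'+T)/β'² = 4·54·22/324 = 44/3.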